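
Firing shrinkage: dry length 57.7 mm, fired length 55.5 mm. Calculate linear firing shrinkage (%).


FS = (57.7 - 55.5) / 57.7 * 100 = 3.81%

3.81


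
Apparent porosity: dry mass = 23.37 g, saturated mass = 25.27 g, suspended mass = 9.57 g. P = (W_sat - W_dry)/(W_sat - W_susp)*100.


P = (25.27 - 23.37) / (25.27 - 9.57) * 100 = 1.9 / 15.7 * 100 = 12.1%

12.1


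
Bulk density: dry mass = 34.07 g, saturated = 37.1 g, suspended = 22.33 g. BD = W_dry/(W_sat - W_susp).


BD = 34.07 / (37.1 - 22.33) = 34.07 / 14.77 = 2.307 g/cm^3

2.307


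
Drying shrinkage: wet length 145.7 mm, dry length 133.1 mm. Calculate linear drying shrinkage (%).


DS = (145.7 - 133.1) / 145.7 * 100 = 8.65%

8.65


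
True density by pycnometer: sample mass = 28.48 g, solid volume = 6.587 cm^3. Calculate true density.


TD = 28.48 / 6.587 = 4.324 g/cm^3

4.324


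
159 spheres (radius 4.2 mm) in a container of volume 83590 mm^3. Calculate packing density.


V_sphere = 4/3*pi*4.2^3 = 310.3391 mm^3
Total V = 159*310.3391 = 49343.9169 mm^3
PD = 49343.9169 / 83590 = 0.59

0.59


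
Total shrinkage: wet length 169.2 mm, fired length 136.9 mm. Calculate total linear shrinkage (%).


TS = (169.2 - 136.9) / 169.2 * 100 = 19.09%

19.09


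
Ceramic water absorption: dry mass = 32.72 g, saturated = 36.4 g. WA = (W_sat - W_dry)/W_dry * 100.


WA = (36.4 - 32.72) / 32.72 * 100 = 11.25%

11.25


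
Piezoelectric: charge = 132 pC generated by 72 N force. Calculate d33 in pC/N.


d33 = 132 / 72 = 1.8 pC/N

1.8


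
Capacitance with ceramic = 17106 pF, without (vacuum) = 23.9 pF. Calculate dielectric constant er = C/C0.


er = 17106 / 23.9 = 715.73

715.73


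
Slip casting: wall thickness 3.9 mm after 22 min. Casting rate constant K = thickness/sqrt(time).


K = 3.9 / sqrt(22) = 3.9 / 4.6904 = 0.831 mm/min^0.5

0.831


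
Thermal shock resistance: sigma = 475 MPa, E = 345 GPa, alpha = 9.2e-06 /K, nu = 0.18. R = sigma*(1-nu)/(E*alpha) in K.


R = 475*(1-0.18)/(345*1000*9.2e-06) = 123 K

123


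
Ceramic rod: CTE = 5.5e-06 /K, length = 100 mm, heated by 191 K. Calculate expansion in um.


dL = 5.5e-06 * 100 * 191 * 1000 = 105.05 um

105.05


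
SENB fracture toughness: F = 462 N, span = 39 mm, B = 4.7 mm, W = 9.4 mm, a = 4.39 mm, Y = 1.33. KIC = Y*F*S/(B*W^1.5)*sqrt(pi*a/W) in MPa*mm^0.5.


KIC = 1.33*462*39/(4.7*9.4^1.5)*sqrt(pi*4.39/9.4) = 214.29

214.29


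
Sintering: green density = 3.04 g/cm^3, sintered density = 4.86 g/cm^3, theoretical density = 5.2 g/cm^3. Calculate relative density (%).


Relative = 4.86 / 5.2 * 100 = 93.5%

93.5


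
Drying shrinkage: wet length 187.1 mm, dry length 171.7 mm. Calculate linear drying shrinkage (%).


DS = (187.1 - 171.7) / 187.1 * 100 = 8.23%

8.23


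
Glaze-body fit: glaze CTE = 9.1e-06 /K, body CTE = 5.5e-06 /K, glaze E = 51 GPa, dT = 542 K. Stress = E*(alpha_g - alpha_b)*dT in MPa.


Stress = 51*1000*(9.1e-06 - 5.5e-06)*542 = 99.5 MPa

99.5


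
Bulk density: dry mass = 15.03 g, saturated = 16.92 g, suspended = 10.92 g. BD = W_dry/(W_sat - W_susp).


BD = 15.03 / (16.92 - 10.92) = 15.03 / 6.0 = 2.505 g/cm^3

2.505


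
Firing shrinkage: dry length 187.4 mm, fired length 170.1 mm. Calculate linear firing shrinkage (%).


FS = (187.4 - 170.1) / 187.4 * 100 = 9.23%

9.23


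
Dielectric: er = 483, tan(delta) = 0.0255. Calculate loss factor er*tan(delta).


Loss = 483 * 0.0255 = 12.317

12.317


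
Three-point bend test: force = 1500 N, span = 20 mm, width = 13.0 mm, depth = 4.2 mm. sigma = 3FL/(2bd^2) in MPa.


sigma = 3*1500*20/(2*13.0*4.2^2) = 196.2 MPa

196.2


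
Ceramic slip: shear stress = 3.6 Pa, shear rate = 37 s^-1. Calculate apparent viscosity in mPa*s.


eta = tau/gamma * 1000 = 3.6/37 * 1000 = 97.3 mPa*s

97.3


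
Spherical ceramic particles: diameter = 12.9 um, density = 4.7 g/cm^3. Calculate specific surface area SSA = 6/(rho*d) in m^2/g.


SSA = 6 / (4.7 * 12.9) = 0.099 m^2/g

0.099


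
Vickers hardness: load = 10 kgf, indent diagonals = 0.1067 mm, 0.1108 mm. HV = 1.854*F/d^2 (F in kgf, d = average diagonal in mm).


d_avg = (0.1067+0.1108)/2 = 0.10875 mm
HV = 1.854*10/0.10875^2 = 1568

1568


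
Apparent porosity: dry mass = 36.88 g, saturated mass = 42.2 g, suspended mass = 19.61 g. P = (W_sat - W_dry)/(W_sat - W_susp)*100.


P = (42.2 - 36.88) / (42.2 - 19.61) * 100 = 5.32 / 22.59 * 100 = 23.6%

23.6


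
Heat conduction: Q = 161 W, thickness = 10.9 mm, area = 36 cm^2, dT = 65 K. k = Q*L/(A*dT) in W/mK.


k = 161*10.9/1000/(36/10000*65) = 7.5 W/mK

7.5


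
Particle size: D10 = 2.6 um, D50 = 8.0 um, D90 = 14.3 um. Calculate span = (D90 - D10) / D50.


Span = (14.3 - 2.6) / 8.0 = 11.7 / 8.0 = 1.463

1.463


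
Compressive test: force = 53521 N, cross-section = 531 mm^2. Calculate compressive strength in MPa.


CS = 53521 / 531 = 100.8 MPa

100.8


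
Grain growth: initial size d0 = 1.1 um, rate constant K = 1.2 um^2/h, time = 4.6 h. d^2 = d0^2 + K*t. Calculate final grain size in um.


d^2 = 1.1^2 + 1.2*4.6 = 6.73
d = sqrt(6.73) = 2.59 um

2.59


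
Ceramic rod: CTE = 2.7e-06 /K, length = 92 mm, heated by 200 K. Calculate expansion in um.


dL = 2.7e-06 * 92 * 200 * 1000 = 49.68 um

49.68


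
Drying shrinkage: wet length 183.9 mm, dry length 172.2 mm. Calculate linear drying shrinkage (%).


DS = (183.9 - 172.2) / 183.9 * 100 = 6.36%

6.36


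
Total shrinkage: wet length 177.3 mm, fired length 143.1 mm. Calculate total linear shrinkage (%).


TS = (177.3 - 143.1) / 177.3 * 100 = 19.29%

19.29


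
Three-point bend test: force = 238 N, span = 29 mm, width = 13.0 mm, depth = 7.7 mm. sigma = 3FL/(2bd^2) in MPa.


sigma = 3*238*29/(2*13.0*7.7^2) = 13.4 MPa

13.4


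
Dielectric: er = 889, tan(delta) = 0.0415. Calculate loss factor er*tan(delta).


Loss = 889 * 0.0415 = 36.894

36.894


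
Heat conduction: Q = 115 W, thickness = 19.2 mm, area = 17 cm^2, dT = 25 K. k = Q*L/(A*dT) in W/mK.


k = 115*19.2/1000/(17/10000*25) = 51.95 W/mK

51.95


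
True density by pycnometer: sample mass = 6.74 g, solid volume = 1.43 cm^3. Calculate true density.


TD = 6.74 / 1.43 = 4.713 g/cm^3

4.713


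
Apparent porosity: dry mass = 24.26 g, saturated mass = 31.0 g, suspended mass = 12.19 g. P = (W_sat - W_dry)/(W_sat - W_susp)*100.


P = (31.0 - 24.26) / (31.0 - 12.19) * 100 = 6.74 / 18.81 * 100 = 35.8%

35.8


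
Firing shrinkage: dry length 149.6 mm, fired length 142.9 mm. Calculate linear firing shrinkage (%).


FS = (149.6 - 142.9) / 149.6 * 100 = 4.48%

4.48


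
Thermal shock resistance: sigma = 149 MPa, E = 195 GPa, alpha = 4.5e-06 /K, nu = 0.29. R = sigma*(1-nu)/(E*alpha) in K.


R = 149*(1-0.29)/(195*1000*4.5e-06) = 121 K

121


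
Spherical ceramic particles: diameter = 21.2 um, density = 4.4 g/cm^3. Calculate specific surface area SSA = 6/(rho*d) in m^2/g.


SSA = 6 / (4.4 * 21.2) = 0.064 m^2/g

0.064


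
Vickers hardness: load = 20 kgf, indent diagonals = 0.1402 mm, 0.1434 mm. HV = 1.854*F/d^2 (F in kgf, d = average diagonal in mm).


d_avg = (0.1402+0.1434)/2 = 0.1418 mm
HV = 1.854*20/0.1418^2 = 1844

1844


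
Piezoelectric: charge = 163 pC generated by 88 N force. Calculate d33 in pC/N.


d33 = 163 / 88 = 1.9 pC/N

1.9


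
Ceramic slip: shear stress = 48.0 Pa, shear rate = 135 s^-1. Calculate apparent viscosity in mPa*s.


eta = tau/gamma * 1000 = 48.0/135 * 1000 = 355.6 mPa*s

355.6


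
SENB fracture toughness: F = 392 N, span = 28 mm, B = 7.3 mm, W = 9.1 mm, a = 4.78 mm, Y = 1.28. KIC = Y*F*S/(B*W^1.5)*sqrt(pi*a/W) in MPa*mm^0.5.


KIC = 1.28*392*28/(7.3*9.1^1.5)*sqrt(pi*4.78/9.1) = 90.06

90.06


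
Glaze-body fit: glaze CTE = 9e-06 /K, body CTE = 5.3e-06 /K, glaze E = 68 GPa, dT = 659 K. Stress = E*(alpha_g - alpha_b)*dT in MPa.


Stress = 68*1000*(9e-06 - 5.3e-06)*659 = 165.8 MPa

165.8


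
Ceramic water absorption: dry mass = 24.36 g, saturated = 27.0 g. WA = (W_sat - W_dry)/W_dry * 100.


WA = (27.0 - 24.36) / 24.36 * 100 = 10.84%

10.84


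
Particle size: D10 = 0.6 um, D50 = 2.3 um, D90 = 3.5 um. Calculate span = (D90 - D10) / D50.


Span = (3.5 - 0.6) / 2.3 = 2.9 / 2.3 = 1.261

1.261


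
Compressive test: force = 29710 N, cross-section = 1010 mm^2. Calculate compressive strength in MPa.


CS = 29710 / 1010 = 29.4 MPa

29.4


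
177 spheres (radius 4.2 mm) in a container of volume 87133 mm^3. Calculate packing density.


V_sphere = 4/3*pi*4.2^3 = 310.3391 mm^3
Total V = 177*310.3391 = 54930.0207 mm^3
PD = 54930.0207 / 87133 = 0.63

0.63


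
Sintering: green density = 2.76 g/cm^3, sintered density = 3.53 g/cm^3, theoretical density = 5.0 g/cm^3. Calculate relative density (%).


Relative = 3.53 / 5.0 * 100 = 70.6%

70.6


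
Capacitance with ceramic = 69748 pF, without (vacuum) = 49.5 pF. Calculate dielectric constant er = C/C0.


er = 69748 / 49.5 = 1409.05

1409.05


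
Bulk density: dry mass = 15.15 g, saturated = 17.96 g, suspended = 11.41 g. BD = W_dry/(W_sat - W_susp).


BD = 15.15 / (17.96 - 11.41) = 15.15 / 6.55 = 2.313 g/cm^3

2.313


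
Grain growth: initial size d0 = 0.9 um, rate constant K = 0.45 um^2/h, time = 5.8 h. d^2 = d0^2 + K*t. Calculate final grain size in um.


d^2 = 0.9^2 + 0.45*5.8 = 3.42
d = sqrt(3.42) = 1.85 um

1.85


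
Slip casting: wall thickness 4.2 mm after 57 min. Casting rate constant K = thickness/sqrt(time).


K = 4.2 / sqrt(57) = 4.2 / 7.5498 = 0.556 mm/min^0.5

0.556


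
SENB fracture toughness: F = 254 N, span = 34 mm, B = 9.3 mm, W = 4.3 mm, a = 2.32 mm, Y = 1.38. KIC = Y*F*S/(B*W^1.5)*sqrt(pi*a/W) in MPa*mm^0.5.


KIC = 1.38*254*34/(9.3*4.3^1.5)*sqrt(pi*2.32/4.3) = 187.11

187.11


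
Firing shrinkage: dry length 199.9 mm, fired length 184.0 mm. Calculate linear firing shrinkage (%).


FS = (199.9 - 184.0) / 199.9 * 100 = 7.95%

7.95


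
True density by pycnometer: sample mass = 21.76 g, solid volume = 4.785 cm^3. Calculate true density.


TD = 21.76 / 4.785 = 4.548 g/cm^3

4.548


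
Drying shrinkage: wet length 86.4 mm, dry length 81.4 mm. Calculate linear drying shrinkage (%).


DS = (86.4 - 81.4) / 86.4 * 100 = 5.79%

5.79


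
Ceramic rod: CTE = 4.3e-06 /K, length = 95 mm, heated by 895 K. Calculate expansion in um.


dL = 4.3e-06 * 95 * 895 * 1000 = 365.608 um

365.608


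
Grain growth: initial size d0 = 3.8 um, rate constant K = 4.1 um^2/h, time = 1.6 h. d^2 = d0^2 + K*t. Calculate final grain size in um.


d^2 = 3.8^2 + 4.1*1.6 = 21.0
d = sqrt(21.0) = 4.58 um

4.58


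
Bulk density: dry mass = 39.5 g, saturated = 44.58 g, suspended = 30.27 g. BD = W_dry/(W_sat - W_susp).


BD = 39.5 / (44.58 - 30.27) = 39.5 / 14.31 = 2.76 g/cm^3

2.76


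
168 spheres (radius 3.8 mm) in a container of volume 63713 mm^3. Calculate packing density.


V_sphere = 4/3*pi*3.8^3 = 229.8473 mm^3
Total V = 168*229.8473 = 38614.3464 mm^3
PD = 38614.3464 / 63713 = 0.606

0.606


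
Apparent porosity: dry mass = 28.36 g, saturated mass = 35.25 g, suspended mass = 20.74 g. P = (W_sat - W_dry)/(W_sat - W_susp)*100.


P = (35.25 - 28.36) / (35.25 - 20.74) * 100 = 6.89 / 14.51 * 100 = 47.5%

47.5


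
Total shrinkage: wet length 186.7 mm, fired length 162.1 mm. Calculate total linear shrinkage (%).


TS = (186.7 - 162.1) / 186.7 * 100 = 13.18%

13.18


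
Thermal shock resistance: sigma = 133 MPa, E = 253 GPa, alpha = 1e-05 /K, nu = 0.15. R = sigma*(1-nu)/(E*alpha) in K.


R = 133*(1-0.15)/(253*1000*1e-05) = 45 K

45


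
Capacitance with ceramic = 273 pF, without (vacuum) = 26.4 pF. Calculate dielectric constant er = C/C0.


er = 273 / 26.4 = 10.34

10.34


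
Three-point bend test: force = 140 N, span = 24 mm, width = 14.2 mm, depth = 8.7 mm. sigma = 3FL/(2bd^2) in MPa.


sigma = 3*140*24/(2*14.2*8.7^2) = 4.7 MPa

4.7


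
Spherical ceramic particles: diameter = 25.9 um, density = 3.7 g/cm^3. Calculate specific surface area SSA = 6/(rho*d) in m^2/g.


SSA = 6 / (3.7 * 25.9) = 0.063 m^2/g

0.063


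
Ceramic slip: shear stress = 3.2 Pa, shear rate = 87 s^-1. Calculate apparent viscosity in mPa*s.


eta = tau/gamma * 1000 = 3.2/87 * 1000 = 36.8 mPa*s

36.8


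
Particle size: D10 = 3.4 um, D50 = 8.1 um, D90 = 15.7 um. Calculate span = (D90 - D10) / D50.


Span = (15.7 - 3.4) / 8.1 = 12.3 / 8.1 = 1.519

1.519


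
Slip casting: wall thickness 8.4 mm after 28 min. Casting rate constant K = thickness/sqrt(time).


K = 8.4 / sqrt(28) = 8.4 / 5.2915 = 1.587 mm/min^0.5

1.587


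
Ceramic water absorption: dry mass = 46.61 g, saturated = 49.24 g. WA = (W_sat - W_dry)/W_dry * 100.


WA = (49.24 - 46.61) / 46.61 * 100 = 5.64%

5.64


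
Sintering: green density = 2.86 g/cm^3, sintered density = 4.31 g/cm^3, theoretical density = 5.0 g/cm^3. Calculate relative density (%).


Relative = 4.31 / 5.0 * 100 = 86.2%

86.2


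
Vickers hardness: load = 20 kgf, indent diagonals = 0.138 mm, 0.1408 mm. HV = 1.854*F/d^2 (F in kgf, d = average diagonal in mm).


d_avg = (0.138+0.1408)/2 = 0.1394 mm
HV = 1.854*20/0.1394^2 = 1908

1908


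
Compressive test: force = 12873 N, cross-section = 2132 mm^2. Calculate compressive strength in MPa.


CS = 12873 / 2132 = 6.0 MPa

6.0


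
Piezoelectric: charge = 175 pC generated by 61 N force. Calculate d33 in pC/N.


d33 = 175 / 61 = 2.9 pC/N

2.9


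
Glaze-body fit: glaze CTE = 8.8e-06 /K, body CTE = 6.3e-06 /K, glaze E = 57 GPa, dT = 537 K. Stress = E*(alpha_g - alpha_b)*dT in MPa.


Stress = 57*1000*(8.8e-06 - 6.3e-06)*537 = 76.5 MPa

76.5


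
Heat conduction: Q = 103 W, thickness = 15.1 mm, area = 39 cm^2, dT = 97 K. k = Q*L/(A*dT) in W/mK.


k = 103*15.1/1000/(39/10000*97) = 4.11 W/mK

4.11


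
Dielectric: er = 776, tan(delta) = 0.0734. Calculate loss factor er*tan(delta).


Loss = 776 * 0.0734 = 56.958

56.958


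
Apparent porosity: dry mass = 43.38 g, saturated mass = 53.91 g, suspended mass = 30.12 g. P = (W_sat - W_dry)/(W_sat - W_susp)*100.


P = (53.91 - 43.38) / (53.91 - 30.12) * 100 = 10.53 / 23.79 * 100 = 44.3%

44.3


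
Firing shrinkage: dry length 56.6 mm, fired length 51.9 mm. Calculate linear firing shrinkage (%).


FS = (56.6 - 51.9) / 56.6 * 100 = 8.3%

8.3


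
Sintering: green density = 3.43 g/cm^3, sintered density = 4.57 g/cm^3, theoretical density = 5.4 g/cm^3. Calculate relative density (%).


Relative = 4.57 / 5.4 * 100 = 84.6%

84.6


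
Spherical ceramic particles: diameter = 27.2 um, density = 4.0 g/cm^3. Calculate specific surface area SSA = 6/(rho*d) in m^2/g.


SSA = 6 / (4.0 * 27.2) = 0.055 m^2/g

0.055


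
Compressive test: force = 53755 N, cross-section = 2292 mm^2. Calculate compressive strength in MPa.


CS = 53755 / 2292 = 23.5 MPa

23.5


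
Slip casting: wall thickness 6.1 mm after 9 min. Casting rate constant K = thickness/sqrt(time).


K = 6.1 / sqrt(9) = 6.1 / 3.0 = 2.033 mm/min^0.5

2.033


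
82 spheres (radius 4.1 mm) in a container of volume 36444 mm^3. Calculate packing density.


V_sphere = 4/3*pi*4.1^3 = 288.6956 mm^3
Total V = 82*288.6956 = 23673.0392 mm^3
PD = 23673.0392 / 36444 = 0.65

0.65


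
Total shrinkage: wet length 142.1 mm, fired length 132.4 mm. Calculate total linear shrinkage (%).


TS = (142.1 - 132.4) / 142.1 * 100 = 6.83%

6.83


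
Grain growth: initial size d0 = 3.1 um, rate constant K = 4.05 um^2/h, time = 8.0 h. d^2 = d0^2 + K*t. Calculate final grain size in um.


d^2 = 3.1^2 + 4.05*8.0 = 42.01
d = sqrt(42.01) = 6.48 um

6.48


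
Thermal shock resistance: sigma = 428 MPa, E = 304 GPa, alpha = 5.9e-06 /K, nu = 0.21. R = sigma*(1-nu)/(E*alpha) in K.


R = 428*(1-0.21)/(304*1000*5.9e-06) = 189 K

189


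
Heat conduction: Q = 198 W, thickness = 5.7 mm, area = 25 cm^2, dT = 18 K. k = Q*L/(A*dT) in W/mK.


k = 198*5.7/1000/(25/10000*18) = 25.08 W/mK

25.08


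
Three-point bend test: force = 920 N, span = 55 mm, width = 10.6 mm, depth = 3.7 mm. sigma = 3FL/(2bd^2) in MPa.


sigma = 3*920*55/(2*10.6*3.7^2) = 523.0 MPa

523.0


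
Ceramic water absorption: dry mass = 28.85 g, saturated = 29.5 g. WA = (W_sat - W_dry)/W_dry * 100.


WA = (29.5 - 28.85) / 28.85 * 100 = 2.25%

2.25


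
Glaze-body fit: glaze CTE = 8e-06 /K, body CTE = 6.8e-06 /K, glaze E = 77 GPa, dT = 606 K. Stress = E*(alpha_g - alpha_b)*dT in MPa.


Stress = 77*1000*(8e-06 - 6.8e-06)*606 = 56.0 MPa

56.0


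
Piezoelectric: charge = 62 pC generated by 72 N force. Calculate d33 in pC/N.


d33 = 62 / 72 = 0.9 pC/N

0.9


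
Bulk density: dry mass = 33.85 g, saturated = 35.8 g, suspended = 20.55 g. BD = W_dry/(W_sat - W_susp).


BD = 33.85 / (35.8 - 20.55) = 33.85 / 15.25 = 2.22 g/cm^3

2.22


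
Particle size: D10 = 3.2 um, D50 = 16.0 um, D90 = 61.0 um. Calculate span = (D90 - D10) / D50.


Span = (61.0 - 3.2) / 16.0 = 57.8 / 16.0 = 3.613

3.613


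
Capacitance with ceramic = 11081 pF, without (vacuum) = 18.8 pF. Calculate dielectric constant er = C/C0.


er = 11081 / 18.8 = 589.41

589.41


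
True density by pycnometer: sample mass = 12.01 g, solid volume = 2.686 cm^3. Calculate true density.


TD = 12.01 / 2.686 = 4.471 g/cm^3

4.471


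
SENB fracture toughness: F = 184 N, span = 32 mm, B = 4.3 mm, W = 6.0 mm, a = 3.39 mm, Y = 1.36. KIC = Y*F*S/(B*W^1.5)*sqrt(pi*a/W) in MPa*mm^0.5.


KIC = 1.36*184*32/(4.3*6.0^1.5)*sqrt(pi*3.39/6.0) = 168.81

168.81


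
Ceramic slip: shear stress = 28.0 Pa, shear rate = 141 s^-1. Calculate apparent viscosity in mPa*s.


eta = tau/gamma * 1000 = 28.0/141 * 1000 = 198.6 mPa*s

198.6


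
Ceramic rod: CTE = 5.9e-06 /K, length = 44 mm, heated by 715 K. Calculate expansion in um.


dL = 5.9e-06 * 44 * 715 * 1000 = 185.614 um

185.614


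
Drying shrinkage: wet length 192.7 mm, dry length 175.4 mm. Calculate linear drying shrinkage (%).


DS = (192.7 - 175.4) / 192.7 * 100 = 8.98%

8.98


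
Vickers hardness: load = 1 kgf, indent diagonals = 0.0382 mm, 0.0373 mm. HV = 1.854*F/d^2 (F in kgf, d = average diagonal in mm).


d_avg = (0.0382+0.0373)/2 = 0.03775 mm
HV = 1.854*1/0.03775^2 = 1301

1301


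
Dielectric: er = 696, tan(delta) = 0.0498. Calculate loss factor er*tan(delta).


Loss = 696 * 0.0498 = 34.661

34.661


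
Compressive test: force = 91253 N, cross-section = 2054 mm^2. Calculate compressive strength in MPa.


CS = 91253 / 2054 = 44.4 MPa

44.4


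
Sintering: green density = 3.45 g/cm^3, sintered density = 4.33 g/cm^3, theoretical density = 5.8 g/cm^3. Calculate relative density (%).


Relative = 4.33 / 5.8 * 100 = 74.7%

74.7


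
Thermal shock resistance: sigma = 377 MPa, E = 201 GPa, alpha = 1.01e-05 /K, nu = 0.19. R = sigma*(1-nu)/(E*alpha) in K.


R = 377*(1-0.19)/(201*1000*1.01e-05) = 150 K

150


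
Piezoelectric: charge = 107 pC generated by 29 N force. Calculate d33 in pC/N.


d33 = 107 / 29 = 3.7 pC/N

3.7


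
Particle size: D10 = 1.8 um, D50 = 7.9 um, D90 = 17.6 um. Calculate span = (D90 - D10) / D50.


Span = (17.6 - 1.8) / 7.9 = 15.8 / 7.9 = 2.0

2.0


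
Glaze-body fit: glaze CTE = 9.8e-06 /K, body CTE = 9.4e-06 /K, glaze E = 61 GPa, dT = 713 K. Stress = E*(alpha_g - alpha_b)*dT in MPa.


Stress = 61*1000*(9.8e-06 - 9.4e-06)*713 = 17.4 MPa

17.4


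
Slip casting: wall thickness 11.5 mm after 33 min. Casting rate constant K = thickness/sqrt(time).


K = 11.5 / sqrt(33) = 11.5 / 5.7446 = 2.002 mm/min^0.5

2.002


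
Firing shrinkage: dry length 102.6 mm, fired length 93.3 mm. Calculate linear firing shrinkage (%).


FS = (102.6 - 93.3) / 102.6 * 100 = 9.06%

9.06


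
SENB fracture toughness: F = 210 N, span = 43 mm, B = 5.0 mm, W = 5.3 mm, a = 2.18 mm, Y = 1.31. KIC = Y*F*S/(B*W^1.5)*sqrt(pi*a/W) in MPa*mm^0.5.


KIC = 1.31*210*43/(5.0*5.3^1.5)*sqrt(pi*2.18/5.3) = 220.41

220.41


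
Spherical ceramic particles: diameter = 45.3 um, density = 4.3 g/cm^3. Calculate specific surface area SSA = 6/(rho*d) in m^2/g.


SSA = 6 / (4.3 * 45.3) = 0.031 m^2/g

0.031


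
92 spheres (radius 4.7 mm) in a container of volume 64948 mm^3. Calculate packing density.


V_sphere = 4/3*pi*4.7^3 = 434.8928 mm^3
Total V = 92*434.8928 = 40010.1376 mm^3
PD = 40010.1376 / 64948 = 0.616

0.616


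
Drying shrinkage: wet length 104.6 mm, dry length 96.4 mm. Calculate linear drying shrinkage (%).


DS = (104.6 - 96.4) / 104.6 * 100 = 7.84%

7.84


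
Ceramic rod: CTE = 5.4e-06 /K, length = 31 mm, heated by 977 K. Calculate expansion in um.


dL = 5.4e-06 * 31 * 977 * 1000 = 163.55 um

163.55


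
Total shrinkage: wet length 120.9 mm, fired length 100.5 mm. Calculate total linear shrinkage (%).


TS = (120.9 - 100.5) / 120.9 * 100 = 16.87%

16.87


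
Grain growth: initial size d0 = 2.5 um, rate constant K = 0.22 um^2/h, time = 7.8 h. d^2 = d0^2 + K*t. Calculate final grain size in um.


d^2 = 2.5^2 + 0.22*7.8 = 7.966
d = sqrt(7.966) = 2.82 um

2.82


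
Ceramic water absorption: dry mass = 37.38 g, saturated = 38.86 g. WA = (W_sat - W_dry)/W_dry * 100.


WA = (38.86 - 37.38) / 37.38 * 100 = 3.96%

3.96


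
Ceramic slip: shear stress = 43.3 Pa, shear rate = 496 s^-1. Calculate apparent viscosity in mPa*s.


eta = tau/gamma * 1000 = 43.3/496 * 1000 = 87.3 mPa*s

87.3


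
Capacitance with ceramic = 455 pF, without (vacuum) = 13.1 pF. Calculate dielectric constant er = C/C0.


er = 455 / 13.1 = 34.73

34.73


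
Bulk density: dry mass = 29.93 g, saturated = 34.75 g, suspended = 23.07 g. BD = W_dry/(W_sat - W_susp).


BD = 29.93 / (34.75 - 23.07) = 29.93 / 11.68 = 2.563 g/cm^3

2.563


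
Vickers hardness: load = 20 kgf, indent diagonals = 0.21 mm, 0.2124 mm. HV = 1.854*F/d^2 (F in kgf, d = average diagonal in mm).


d_avg = (0.21+0.2124)/2 = 0.2112 mm
HV = 1.854*20/0.2112^2 = 831

831


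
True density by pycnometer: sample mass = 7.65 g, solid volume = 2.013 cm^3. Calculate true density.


TD = 7.65 / 2.013 = 3.8 g/cm^3

3.8


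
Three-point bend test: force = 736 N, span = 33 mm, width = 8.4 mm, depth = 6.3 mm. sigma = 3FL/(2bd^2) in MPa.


sigma = 3*736*33/(2*8.4*6.3^2) = 109.3 MPa

109.3


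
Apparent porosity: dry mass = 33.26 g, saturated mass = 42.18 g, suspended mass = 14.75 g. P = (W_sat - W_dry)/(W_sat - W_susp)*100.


P = (42.18 - 33.26) / (42.18 - 14.75) * 100 = 8.92 / 27.43 * 100 = 32.5%

32.5


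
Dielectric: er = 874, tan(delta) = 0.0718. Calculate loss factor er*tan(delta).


Loss = 874 * 0.0718 = 62.753

62.753


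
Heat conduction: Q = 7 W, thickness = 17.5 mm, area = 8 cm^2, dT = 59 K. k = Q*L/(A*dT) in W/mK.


k = 7*17.5/1000/(8/10000*59) = 2.6 W/mK

2.6


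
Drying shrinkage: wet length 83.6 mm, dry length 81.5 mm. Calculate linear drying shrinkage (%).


DS = (83.6 - 81.5) / 83.6 * 100 = 2.51%

2.51


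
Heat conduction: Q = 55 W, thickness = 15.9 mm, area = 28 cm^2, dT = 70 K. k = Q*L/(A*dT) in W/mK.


k = 55*15.9/1000/(28/10000*70) = 4.46 W/mK

4.46


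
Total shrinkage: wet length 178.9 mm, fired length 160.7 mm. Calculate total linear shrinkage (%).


TS = (178.9 - 160.7) / 178.9 * 100 = 10.17%

10.17


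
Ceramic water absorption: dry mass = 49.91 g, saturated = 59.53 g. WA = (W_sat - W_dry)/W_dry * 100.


WA = (59.53 - 49.91) / 49.91 * 100 = 19.27%

19.27


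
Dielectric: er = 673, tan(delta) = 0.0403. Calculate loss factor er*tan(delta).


Loss = 673 * 0.0403 = 27.122

27.122


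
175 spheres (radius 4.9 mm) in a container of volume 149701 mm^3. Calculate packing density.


V_sphere = 4/3*pi*4.9^3 = 492.807 mm^3
Total V = 175*492.807 = 86241.225 mm^3
PD = 86241.225 / 149701 = 0.576

0.576


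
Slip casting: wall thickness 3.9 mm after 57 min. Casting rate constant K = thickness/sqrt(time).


K = 3.9 / sqrt(57) = 3.9 / 7.5498 = 0.517 mm/min^0.5

0.517


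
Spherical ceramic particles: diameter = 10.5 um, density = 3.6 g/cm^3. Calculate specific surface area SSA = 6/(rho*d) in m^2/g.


SSA = 6 / (3.6 * 10.5) = 0.159 m^2/g

0.159


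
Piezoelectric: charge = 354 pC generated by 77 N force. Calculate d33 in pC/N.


d33 = 354 / 77 = 4.6 pC/N

4.6


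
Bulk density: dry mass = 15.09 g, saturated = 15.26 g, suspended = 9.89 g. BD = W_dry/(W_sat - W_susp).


BD = 15.09 / (15.26 - 9.89) = 15.09 / 5.37 = 2.81 g/cm^3

2.81


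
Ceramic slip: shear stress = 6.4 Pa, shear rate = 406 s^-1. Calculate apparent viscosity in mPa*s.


eta = tau/gamma * 1000 = 6.4/406 * 1000 = 15.8 mPa*s

15.8


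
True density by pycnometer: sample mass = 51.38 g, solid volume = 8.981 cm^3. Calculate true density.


TD = 51.38 / 8.981 = 5.721 g/cm^3

5.721


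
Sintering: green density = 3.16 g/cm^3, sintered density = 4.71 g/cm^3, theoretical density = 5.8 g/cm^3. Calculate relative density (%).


Relative = 4.71 / 5.8 * 100 = 81.2%

81.2


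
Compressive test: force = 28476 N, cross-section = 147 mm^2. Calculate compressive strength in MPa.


CS = 28476 / 147 = 193.7 MPa

193.7


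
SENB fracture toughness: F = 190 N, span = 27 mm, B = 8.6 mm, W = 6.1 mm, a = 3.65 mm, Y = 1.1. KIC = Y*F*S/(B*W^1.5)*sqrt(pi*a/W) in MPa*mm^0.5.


KIC = 1.1*190*27/(8.6*6.1^1.5)*sqrt(pi*3.65/6.1) = 59.71

59.71


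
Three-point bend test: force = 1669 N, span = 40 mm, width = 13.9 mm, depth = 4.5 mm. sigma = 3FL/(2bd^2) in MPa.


sigma = 3*1669*40/(2*13.9*4.5^2) = 355.8 MPa

355.8


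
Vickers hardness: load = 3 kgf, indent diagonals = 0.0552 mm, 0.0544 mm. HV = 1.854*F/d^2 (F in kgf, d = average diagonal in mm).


d_avg = (0.0552+0.0544)/2 = 0.0548 mm
HV = 1.854*3/0.0548^2 = 1852

1852


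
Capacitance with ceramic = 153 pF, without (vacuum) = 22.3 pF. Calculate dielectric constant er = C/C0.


er = 153 / 22.3 = 6.86

6.86


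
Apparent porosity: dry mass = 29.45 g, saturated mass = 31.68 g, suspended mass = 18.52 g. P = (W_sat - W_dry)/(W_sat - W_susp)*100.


P = (31.68 - 29.45) / (31.68 - 18.52) * 100 = 2.23 / 13.16 * 100 = 16.9%

16.9


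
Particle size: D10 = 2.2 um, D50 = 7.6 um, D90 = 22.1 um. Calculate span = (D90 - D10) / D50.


Span = (22.1 - 2.2) / 7.6 = 19.9 / 7.6 = 2.618

2.618


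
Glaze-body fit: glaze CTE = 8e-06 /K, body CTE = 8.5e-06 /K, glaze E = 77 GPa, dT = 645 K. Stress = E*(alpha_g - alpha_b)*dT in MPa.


Stress = 77*1000*(8e-06 - 8.5e-06)*645 = -24.8 MPa

-24.8


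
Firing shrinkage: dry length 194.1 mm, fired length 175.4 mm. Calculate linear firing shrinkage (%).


FS = (194.1 - 175.4) / 194.1 * 100 = 9.63%

9.63


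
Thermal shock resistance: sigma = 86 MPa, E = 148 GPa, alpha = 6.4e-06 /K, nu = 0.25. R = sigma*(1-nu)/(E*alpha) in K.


R = 86*(1-0.25)/(148*1000*6.4e-06) = 68 K

68


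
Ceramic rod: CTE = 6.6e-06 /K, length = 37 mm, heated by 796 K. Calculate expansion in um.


dL = 6.6e-06 * 37 * 796 * 1000 = 194.383 um

194.383


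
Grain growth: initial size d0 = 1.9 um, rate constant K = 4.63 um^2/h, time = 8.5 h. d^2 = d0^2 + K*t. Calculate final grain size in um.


d^2 = 1.9^2 + 4.63*8.5 = 42.965
d = sqrt(42.965) = 6.55 um

6.55


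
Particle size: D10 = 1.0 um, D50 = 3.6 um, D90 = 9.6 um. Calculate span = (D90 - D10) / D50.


Span = (9.6 - 1.0) / 3.6 = 8.6 / 3.6 = 2.389

2.389


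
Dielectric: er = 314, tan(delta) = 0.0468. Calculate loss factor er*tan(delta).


Loss = 314 * 0.0468 = 14.695

14.695


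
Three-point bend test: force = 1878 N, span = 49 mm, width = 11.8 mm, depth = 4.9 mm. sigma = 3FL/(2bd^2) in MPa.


sigma = 3*1878*49/(2*11.8*4.9^2) = 487.2 MPa

487.2


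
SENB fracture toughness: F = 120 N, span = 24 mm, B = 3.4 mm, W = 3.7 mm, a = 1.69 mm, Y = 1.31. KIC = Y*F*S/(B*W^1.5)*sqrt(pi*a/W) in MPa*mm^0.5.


KIC = 1.31*120*24/(3.4*3.7^1.5)*sqrt(pi*1.69/3.7) = 186.77

186.77


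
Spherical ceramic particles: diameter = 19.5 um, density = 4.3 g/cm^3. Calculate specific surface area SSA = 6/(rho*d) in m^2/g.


SSA = 6 / (4.3 * 19.5) = 0.072 m^2/g

0.072


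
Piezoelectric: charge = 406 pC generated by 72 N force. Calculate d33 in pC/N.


d33 = 406 / 72 = 5.6 pC/N

5.6


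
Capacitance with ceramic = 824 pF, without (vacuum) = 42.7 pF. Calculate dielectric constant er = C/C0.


er = 824 / 42.7 = 19.3

19.3


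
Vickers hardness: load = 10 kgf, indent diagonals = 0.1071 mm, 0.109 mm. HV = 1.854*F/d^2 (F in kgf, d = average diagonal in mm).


d_avg = (0.1071+0.109)/2 = 0.10805 mm
HV = 1.854*10/0.10805^2 = 1588

1588


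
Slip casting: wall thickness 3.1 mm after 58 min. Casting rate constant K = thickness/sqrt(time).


K = 3.1 / sqrt(58) = 3.1 / 7.6158 = 0.407 mm/min^0.5

0.407


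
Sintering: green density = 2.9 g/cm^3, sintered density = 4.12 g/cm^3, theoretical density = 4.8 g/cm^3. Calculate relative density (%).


Relative = 4.12 / 4.8 * 100 = 85.8%

85.8


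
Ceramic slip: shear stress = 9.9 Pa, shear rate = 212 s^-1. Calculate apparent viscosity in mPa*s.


eta = tau/gamma * 1000 = 9.9/212 * 1000 = 46.7 mPa*s

46.7


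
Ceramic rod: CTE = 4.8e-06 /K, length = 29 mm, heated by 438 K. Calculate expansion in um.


dL = 4.8e-06 * 29 * 438 * 1000 = 60.97 um

60.97


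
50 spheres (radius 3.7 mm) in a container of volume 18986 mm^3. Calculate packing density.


V_sphere = 4/3*pi*3.7^3 = 212.1748 mm^3
Total V = 50*212.1748 = 10608.74 mm^3
PD = 10608.74 / 18986 = 0.559

0.559


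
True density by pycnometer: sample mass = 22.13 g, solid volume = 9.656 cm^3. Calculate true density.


TD = 22.13 / 9.656 = 2.292 g/cm^3

2.292


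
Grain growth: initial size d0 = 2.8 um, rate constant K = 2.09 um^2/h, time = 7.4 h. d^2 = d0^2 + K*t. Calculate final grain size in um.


d^2 = 2.8^2 + 2.09*7.4 = 23.306
d = sqrt(23.306) = 4.83 um

4.83


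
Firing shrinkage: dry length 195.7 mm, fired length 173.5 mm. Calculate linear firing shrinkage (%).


FS = (195.7 - 173.5) / 195.7 * 100 = 11.34%

11.34


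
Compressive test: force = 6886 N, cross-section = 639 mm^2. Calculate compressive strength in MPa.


CS = 6886 / 639 = 10.8 MPa

10.8


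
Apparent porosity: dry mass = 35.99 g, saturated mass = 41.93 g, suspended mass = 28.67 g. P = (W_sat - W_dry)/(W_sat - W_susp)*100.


P = (41.93 - 35.99) / (41.93 - 28.67) * 100 = 5.94 / 13.26 * 100 = 44.8%

44.8


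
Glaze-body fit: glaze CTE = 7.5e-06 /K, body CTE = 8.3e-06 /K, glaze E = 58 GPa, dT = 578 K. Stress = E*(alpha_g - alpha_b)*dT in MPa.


Stress = 58*1000*(7.5e-06 - 8.3e-06)*578 = -26.8 MPa

-26.8


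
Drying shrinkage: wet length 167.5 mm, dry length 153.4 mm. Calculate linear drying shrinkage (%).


DS = (167.5 - 153.4) / 167.5 * 100 = 8.42%

8.42


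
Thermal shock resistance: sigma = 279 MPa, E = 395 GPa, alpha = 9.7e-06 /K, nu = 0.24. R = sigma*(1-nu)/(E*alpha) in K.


R = 279*(1-0.24)/(395*1000*9.7e-06) = 55 K

55


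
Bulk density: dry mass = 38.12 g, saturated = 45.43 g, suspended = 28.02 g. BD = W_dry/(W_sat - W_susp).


BD = 38.12 / (45.43 - 28.02) = 38.12 / 17.41 = 2.19 g/cm^3

2.19


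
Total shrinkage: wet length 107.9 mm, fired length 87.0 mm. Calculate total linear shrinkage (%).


TS = (107.9 - 87.0) / 107.9 * 100 = 19.37%

19.37


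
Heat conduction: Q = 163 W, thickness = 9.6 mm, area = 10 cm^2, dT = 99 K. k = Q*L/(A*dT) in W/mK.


k = 163*9.6/1000/(10/10000*99) = 15.81 W/mK

15.81


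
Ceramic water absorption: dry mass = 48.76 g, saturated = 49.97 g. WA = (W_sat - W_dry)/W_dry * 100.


WA = (49.97 - 48.76) / 48.76 * 100 = 2.48%

2.48


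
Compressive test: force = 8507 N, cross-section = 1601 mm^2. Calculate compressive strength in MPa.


CS = 8507 / 1601 = 5.3 MPa

5.3


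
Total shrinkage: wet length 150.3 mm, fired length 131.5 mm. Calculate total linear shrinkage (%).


TS = (150.3 - 131.5) / 150.3 * 100 = 12.51%

12.51


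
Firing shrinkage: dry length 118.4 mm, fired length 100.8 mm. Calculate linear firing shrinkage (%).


FS = (118.4 - 100.8) / 118.4 * 100 = 14.86%

14.86


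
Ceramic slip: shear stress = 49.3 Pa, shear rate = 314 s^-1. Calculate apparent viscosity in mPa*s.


eta = tau/gamma * 1000 = 49.3/314 * 1000 = 157.0 mPa*s

157.0


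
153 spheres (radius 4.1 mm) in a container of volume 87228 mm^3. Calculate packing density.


V_sphere = 4/3*pi*4.1^3 = 288.6956 mm^3
Total V = 153*288.6956 = 44170.4268 mm^3
PD = 44170.4268 / 87228 = 0.506

0.506


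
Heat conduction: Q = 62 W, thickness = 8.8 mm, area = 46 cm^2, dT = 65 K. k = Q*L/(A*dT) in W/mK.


k = 62*8.8/1000/(46/10000*65) = 1.82 W/mK

1.82


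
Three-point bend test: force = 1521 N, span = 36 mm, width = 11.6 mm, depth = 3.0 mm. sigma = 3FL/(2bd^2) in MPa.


sigma = 3*1521*36/(2*11.6*3.0^2) = 786.7 MPa

786.7


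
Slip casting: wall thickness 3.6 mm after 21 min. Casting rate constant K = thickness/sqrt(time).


K = 3.6 / sqrt(21) = 3.6 / 4.5826 = 0.786 mm/min^0.5

0.786


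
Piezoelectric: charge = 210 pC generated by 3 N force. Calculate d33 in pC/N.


d33 = 210 / 3 = 70.0 pC/N

70.0


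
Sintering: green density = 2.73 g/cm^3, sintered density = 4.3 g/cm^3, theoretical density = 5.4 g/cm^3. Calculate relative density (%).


Relative = 4.3 / 5.4 * 100 = 79.6%

79.6


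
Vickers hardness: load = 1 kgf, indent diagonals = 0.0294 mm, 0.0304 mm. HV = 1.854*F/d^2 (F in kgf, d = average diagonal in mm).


d_avg = (0.0294+0.0304)/2 = 0.0299 mm
HV = 1.854*1/0.0299^2 = 2074

2074


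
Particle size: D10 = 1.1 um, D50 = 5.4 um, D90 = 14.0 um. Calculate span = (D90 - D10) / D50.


Span = (14.0 - 1.1) / 5.4 = 12.9 / 5.4 = 2.389

2.389


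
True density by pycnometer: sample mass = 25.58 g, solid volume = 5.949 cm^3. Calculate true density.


TD = 25.58 / 5.949 = 4.3 g/cm^3

4.3


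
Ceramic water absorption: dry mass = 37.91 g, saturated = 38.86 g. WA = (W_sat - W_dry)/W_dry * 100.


WA = (38.86 - 37.91) / 37.91 * 100 = 2.51%

2.51


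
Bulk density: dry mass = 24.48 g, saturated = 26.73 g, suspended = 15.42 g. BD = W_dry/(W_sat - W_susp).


BD = 24.48 / (26.73 - 15.42) = 24.48 / 11.31 = 2.164 g/cm^3

2.164


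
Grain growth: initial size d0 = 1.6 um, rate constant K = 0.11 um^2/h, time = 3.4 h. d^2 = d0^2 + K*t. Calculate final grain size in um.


d^2 = 1.6^2 + 0.11*3.4 = 2.934
d = sqrt(2.934) = 1.71 um

1.71


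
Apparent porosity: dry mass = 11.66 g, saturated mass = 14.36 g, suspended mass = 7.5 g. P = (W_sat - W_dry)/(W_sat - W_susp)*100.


P = (14.36 - 11.66) / (14.36 - 7.5) * 100 = 2.7 / 6.86 * 100 = 39.4%

39.4


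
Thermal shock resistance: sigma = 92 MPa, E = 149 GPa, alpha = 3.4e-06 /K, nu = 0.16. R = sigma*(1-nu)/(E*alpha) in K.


R = 92*(1-0.16)/(149*1000*3.4e-06) = 153 K

153


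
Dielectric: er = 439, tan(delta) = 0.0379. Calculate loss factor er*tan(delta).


Loss = 439 * 0.0379 = 16.638

16.638


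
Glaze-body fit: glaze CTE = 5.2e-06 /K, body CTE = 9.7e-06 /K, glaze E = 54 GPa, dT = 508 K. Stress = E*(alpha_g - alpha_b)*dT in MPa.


Stress = 54*1000*(5.2e-06 - 9.7e-06)*508 = -123.4 MPa

-123.4


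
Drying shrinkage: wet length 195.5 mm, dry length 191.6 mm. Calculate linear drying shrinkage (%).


DS = (195.5 - 191.6) / 195.5 * 100 = 1.99%

1.99


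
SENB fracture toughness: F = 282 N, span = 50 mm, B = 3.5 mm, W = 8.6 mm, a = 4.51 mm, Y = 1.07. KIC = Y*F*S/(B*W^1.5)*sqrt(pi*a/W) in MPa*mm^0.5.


KIC = 1.07*282*50/(3.5*8.6^1.5)*sqrt(pi*4.51/8.6) = 219.38

219.38


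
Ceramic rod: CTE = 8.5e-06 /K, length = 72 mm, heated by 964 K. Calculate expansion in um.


dL = 8.5e-06 * 72 * 964 * 1000 = 589.968 um

589.968


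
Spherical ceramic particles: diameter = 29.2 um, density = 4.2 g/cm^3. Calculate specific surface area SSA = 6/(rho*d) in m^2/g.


SSA = 6 / (4.2 * 29.2) = 0.049 m^2/g

0.049


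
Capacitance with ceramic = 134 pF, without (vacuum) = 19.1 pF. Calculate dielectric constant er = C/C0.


er = 134 / 19.1 = 7.02

7.02


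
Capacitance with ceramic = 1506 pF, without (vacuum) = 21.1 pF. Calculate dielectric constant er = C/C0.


er = 1506 / 21.1 = 71.37

71.37


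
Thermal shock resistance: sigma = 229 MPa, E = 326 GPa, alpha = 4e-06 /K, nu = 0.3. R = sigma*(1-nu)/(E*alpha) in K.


R = 229*(1-0.3)/(326*1000*4e-06) = 123 K

123


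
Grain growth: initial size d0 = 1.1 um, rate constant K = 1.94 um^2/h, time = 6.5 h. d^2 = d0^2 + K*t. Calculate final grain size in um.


d^2 = 1.1^2 + 1.94*6.5 = 13.82
d = sqrt(13.82) = 3.72 um

3.72


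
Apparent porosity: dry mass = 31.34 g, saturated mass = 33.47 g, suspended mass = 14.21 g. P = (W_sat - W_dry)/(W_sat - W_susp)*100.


P = (33.47 - 31.34) / (33.47 - 14.21) * 100 = 2.13 / 19.26 * 100 = 11.1%

11.1


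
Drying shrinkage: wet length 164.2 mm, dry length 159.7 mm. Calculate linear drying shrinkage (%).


DS = (164.2 - 159.7) / 164.2 * 100 = 2.74%

2.74


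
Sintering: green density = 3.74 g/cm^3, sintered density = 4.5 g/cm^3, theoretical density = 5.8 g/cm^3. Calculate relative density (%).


Relative = 4.5 / 5.8 * 100 = 77.6%

77.6


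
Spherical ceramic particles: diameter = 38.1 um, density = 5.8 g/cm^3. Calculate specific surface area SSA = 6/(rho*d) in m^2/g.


SSA = 6 / (5.8 * 38.1) = 0.027 m^2/g

0.027


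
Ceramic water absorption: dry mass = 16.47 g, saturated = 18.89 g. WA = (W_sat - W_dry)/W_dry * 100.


WA = (18.89 - 16.47) / 16.47 * 100 = 14.69%

14.69


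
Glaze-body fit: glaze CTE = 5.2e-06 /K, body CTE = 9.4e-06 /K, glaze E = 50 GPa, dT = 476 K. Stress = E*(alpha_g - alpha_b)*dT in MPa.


Stress = 50*1000*(5.2e-06 - 9.4e-06)*476 = -100.0 MPa

-100.0


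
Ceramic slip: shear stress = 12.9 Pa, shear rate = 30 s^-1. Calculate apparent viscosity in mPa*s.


eta = tau/gamma * 1000 = 12.9/30 * 1000 = 430.0 mPa*s

430.0


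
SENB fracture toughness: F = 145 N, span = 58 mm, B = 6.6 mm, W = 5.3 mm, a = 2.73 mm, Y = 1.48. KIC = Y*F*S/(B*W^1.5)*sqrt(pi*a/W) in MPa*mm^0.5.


KIC = 1.48*145*58/(6.6*5.3^1.5)*sqrt(pi*2.73/5.3) = 196.62

196.62


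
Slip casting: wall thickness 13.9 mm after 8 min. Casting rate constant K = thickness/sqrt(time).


K = 13.9 / sqrt(8) = 13.9 / 2.8284 = 4.914 mm/min^0.5

4.914


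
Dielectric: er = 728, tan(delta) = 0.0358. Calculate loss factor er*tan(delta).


Loss = 728 * 0.0358 = 26.062

26.062


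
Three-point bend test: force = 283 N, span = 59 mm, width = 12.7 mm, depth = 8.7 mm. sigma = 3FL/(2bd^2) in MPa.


sigma = 3*283*59/(2*12.7*8.7^2) = 26.1 MPa

26.1


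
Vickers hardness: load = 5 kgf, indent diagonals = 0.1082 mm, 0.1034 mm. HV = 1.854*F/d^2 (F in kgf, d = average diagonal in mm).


d_avg = (0.1082+0.1034)/2 = 0.1058 mm
HV = 1.854*5/0.1058^2 = 828

828


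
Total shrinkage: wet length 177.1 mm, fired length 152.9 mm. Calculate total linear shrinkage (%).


TS = (177.1 - 152.9) / 177.1 * 100 = 13.66%

13.66


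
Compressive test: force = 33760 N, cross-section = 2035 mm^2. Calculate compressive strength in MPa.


CS = 33760 / 2035 = 16.6 MPa

16.6


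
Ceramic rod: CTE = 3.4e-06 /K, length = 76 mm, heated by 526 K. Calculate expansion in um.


dL = 3.4e-06 * 76 * 526 * 1000 = 135.918 um

135.918


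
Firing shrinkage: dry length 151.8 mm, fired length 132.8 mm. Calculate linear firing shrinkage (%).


FS = (151.8 - 132.8) / 151.8 * 100 = 12.52%

12.52


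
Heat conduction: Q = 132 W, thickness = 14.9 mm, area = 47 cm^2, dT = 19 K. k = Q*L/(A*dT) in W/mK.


k = 132*14.9/1000/(47/10000*19) = 22.02 W/mK

22.02
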